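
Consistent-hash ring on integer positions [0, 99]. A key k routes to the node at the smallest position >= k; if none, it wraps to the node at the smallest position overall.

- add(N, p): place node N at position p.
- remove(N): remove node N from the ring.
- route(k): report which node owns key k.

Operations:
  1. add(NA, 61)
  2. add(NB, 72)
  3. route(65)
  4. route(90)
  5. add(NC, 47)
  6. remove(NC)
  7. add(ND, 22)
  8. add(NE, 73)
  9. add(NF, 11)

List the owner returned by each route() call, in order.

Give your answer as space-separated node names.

Op 1: add NA@61 -> ring=[61:NA]
Op 2: add NB@72 -> ring=[61:NA,72:NB]
Op 3: route key 65: smallest pos >= 65 is 72 -> NB
Op 4: route key 90: none >= 90, wrap to smallest pos 61 -> NA
Op 5: add NC@47 -> ring=[47:NC,61:NA,72:NB]
Op 6: remove NC -> ring=[61:NA,72:NB]
Op 7: add ND@22 -> ring=[22:ND,61:NA,72:NB]
Op 8: add NE@73 -> ring=[22:ND,61:NA,72:NB,73:NE]
Op 9: add NF@11 -> ring=[11:NF,22:ND,61:NA,72:NB,73:NE]

Answer: NB NA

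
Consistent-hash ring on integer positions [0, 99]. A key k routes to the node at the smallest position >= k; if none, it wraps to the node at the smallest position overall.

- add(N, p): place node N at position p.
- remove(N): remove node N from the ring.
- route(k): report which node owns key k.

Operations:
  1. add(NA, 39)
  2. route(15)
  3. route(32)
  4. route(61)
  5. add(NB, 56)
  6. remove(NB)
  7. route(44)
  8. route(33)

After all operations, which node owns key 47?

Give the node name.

Answer: NA

Derivation:
Op 1: add NA@39 -> ring=[39:NA]
Op 2: route key 15: smallest pos >= 15 is 39 -> NA
Op 3: route key 32: smallest pos >= 32 is 39 -> NA
Op 4: route key 61: none >= 61, wrap to smallest pos 39 -> NA
Op 5: add NB@56 -> ring=[39:NA,56:NB]
Op 6: remove NB -> ring=[39:NA]
Op 7: route key 44: none >= 44, wrap to smallest pos 39 -> NA
Op 8: route key 33: smallest pos >= 33 is 39 -> NA
Final route key 47: none >= 47, wrap to smallest pos 39 -> NA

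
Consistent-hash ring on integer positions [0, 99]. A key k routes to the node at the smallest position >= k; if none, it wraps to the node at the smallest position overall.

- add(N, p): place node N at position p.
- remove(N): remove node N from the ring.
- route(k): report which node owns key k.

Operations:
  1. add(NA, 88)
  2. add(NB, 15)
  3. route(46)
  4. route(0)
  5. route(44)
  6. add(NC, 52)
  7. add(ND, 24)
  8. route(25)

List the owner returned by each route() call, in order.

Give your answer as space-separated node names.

Answer: NA NB NA NC

Derivation:
Op 1: add NA@88 -> ring=[88:NA]
Op 2: add NB@15 -> ring=[15:NB,88:NA]
Op 3: route key 46: smallest pos >= 46 is 88 -> NA
Op 4: route key 0: smallest pos >= 0 is 15 -> NB
Op 5: route key 44: smallest pos >= 44 is 88 -> NA
Op 6: add NC@52 -> ring=[15:NB,52:NC,88:NA]
Op 7: add ND@24 -> ring=[15:NB,24:ND,52:NC,88:NA]
Op 8: route key 25: smallest pos >= 25 is 52 -> NC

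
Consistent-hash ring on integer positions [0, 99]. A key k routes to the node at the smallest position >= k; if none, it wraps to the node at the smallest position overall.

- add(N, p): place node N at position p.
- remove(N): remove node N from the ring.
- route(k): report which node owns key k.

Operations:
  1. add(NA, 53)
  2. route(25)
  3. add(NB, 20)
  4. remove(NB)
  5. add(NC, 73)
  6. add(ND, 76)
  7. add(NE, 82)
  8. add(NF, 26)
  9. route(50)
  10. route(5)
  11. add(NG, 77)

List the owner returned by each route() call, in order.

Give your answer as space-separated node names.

Answer: NA NA NF

Derivation:
Op 1: add NA@53 -> ring=[53:NA]
Op 2: route key 25: smallest pos >= 25 is 53 -> NA
Op 3: add NB@20 -> ring=[20:NB,53:NA]
Op 4: remove NB -> ring=[53:NA]
Op 5: add NC@73 -> ring=[53:NA,73:NC]
Op 6: add ND@76 -> ring=[53:NA,73:NC,76:ND]
Op 7: add NE@82 -> ring=[53:NA,73:NC,76:ND,82:NE]
Op 8: add NF@26 -> ring=[26:NF,53:NA,73:NC,76:ND,82:NE]
Op 9: route key 50: smallest pos >= 50 is 53 -> NA
Op 10: route key 5: smallest pos >= 5 is 26 -> NF
Op 11: add NG@77 -> ring=[26:NF,53:NA,73:NC,76:ND,77:NG,82:NE]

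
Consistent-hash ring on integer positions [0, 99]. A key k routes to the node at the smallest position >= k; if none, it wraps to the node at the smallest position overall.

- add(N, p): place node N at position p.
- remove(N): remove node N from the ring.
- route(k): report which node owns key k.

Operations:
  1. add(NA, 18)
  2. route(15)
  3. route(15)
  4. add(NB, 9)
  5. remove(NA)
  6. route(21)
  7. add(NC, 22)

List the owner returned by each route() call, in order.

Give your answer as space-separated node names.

Answer: NA NA NB

Derivation:
Op 1: add NA@18 -> ring=[18:NA]
Op 2: route key 15: smallest pos >= 15 is 18 -> NA
Op 3: route key 15: smallest pos >= 15 is 18 -> NA
Op 4: add NB@9 -> ring=[9:NB,18:NA]
Op 5: remove NA -> ring=[9:NB]
Op 6: route key 21: none >= 21, wrap to smallest pos 9 -> NB
Op 7: add NC@22 -> ring=[9:NB,22:NC]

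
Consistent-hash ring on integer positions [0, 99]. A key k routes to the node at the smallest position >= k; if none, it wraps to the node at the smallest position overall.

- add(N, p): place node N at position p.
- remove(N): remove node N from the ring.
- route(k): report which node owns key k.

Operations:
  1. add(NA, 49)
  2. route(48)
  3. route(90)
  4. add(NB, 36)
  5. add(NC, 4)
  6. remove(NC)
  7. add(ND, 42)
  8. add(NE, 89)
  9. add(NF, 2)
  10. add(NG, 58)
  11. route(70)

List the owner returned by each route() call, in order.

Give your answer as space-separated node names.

Op 1: add NA@49 -> ring=[49:NA]
Op 2: route key 48: smallest pos >= 48 is 49 -> NA
Op 3: route key 90: none >= 90, wrap to smallest pos 49 -> NA
Op 4: add NB@36 -> ring=[36:NB,49:NA]
Op 5: add NC@4 -> ring=[4:NC,36:NB,49:NA]
Op 6: remove NC -> ring=[36:NB,49:NA]
Op 7: add ND@42 -> ring=[36:NB,42:ND,49:NA]
Op 8: add NE@89 -> ring=[36:NB,42:ND,49:NA,89:NE]
Op 9: add NF@2 -> ring=[2:NF,36:NB,42:ND,49:NA,89:NE]
Op 10: add NG@58 -> ring=[2:NF,36:NB,42:ND,49:NA,58:NG,89:NE]
Op 11: route key 70: smallest pos >= 70 is 89 -> NE

Answer: NA NA NE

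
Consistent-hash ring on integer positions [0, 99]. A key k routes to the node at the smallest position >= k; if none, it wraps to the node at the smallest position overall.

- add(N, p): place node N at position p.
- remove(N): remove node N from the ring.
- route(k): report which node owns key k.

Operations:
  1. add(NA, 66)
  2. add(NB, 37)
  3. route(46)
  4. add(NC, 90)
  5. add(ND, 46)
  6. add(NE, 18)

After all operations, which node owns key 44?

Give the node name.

Op 1: add NA@66 -> ring=[66:NA]
Op 2: add NB@37 -> ring=[37:NB,66:NA]
Op 3: route key 46: smallest pos >= 46 is 66 -> NA
Op 4: add NC@90 -> ring=[37:NB,66:NA,90:NC]
Op 5: add ND@46 -> ring=[37:NB,46:ND,66:NA,90:NC]
Op 6: add NE@18 -> ring=[18:NE,37:NB,46:ND,66:NA,90:NC]
Final route key 44: smallest pos >= 44 is 46 -> ND

Answer: ND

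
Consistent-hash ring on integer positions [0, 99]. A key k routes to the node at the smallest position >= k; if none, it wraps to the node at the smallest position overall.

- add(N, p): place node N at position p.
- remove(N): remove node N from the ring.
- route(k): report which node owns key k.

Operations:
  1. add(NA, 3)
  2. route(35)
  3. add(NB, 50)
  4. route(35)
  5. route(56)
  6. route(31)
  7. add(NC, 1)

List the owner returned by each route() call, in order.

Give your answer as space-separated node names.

Op 1: add NA@3 -> ring=[3:NA]
Op 2: route key 35: none >= 35, wrap to smallest pos 3 -> NA
Op 3: add NB@50 -> ring=[3:NA,50:NB]
Op 4: route key 35: smallest pos >= 35 is 50 -> NB
Op 5: route key 56: none >= 56, wrap to smallest pos 3 -> NA
Op 6: route key 31: smallest pos >= 31 is 50 -> NB
Op 7: add NC@1 -> ring=[1:NC,3:NA,50:NB]

Answer: NA NB NA NB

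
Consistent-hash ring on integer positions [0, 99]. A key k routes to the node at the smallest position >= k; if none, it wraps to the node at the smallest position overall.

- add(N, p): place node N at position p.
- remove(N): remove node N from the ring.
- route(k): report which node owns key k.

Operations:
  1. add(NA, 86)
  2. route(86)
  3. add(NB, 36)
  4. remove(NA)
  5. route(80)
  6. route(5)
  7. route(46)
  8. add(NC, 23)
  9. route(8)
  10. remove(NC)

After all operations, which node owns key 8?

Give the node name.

Answer: NB

Derivation:
Op 1: add NA@86 -> ring=[86:NA]
Op 2: route key 86: smallest pos >= 86 is 86 -> NA
Op 3: add NB@36 -> ring=[36:NB,86:NA]
Op 4: remove NA -> ring=[36:NB]
Op 5: route key 80: none >= 80, wrap to smallest pos 36 -> NB
Op 6: route key 5: smallest pos >= 5 is 36 -> NB
Op 7: route key 46: none >= 46, wrap to smallest pos 36 -> NB
Op 8: add NC@23 -> ring=[23:NC,36:NB]
Op 9: route key 8: smallest pos >= 8 is 23 -> NC
Op 10: remove NC -> ring=[36:NB]
Final route key 8: smallest pos >= 8 is 36 -> NB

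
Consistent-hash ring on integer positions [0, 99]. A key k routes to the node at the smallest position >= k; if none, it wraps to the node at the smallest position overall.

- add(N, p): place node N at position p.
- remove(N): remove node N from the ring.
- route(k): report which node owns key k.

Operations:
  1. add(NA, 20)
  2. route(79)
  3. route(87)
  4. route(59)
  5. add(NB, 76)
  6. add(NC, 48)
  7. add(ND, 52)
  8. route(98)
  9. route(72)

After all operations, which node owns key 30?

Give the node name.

Op 1: add NA@20 -> ring=[20:NA]
Op 2: route key 79: none >= 79, wrap to smallest pos 20 -> NA
Op 3: route key 87: none >= 87, wrap to smallest pos 20 -> NA
Op 4: route key 59: none >= 59, wrap to smallest pos 20 -> NA
Op 5: add NB@76 -> ring=[20:NA,76:NB]
Op 6: add NC@48 -> ring=[20:NA,48:NC,76:NB]
Op 7: add ND@52 -> ring=[20:NA,48:NC,52:ND,76:NB]
Op 8: route key 98: none >= 98, wrap to smallest pos 20 -> NA
Op 9: route key 72: smallest pos >= 72 is 76 -> NB
Final route key 30: smallest pos >= 30 is 48 -> NC

Answer: NC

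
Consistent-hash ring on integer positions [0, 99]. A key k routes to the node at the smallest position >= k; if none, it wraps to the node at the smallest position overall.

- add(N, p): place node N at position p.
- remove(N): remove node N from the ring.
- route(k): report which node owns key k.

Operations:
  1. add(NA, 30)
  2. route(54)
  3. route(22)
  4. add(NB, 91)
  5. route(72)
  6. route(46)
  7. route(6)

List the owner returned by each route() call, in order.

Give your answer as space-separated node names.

Op 1: add NA@30 -> ring=[30:NA]
Op 2: route key 54: none >= 54, wrap to smallest pos 30 -> NA
Op 3: route key 22: smallest pos >= 22 is 30 -> NA
Op 4: add NB@91 -> ring=[30:NA,91:NB]
Op 5: route key 72: smallest pos >= 72 is 91 -> NB
Op 6: route key 46: smallest pos >= 46 is 91 -> NB
Op 7: route key 6: smallest pos >= 6 is 30 -> NA

Answer: NA NA NB NB NA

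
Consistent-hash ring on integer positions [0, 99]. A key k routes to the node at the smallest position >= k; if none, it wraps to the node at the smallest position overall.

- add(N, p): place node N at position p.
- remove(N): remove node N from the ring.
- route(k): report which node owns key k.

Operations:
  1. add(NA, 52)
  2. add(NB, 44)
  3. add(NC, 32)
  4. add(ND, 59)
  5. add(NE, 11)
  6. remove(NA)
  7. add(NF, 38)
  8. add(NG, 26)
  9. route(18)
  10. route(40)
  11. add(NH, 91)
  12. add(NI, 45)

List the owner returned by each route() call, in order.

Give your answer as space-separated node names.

Answer: NG NB

Derivation:
Op 1: add NA@52 -> ring=[52:NA]
Op 2: add NB@44 -> ring=[44:NB,52:NA]
Op 3: add NC@32 -> ring=[32:NC,44:NB,52:NA]
Op 4: add ND@59 -> ring=[32:NC,44:NB,52:NA,59:ND]
Op 5: add NE@11 -> ring=[11:NE,32:NC,44:NB,52:NA,59:ND]
Op 6: remove NA -> ring=[11:NE,32:NC,44:NB,59:ND]
Op 7: add NF@38 -> ring=[11:NE,32:NC,38:NF,44:NB,59:ND]
Op 8: add NG@26 -> ring=[11:NE,26:NG,32:NC,38:NF,44:NB,59:ND]
Op 9: route key 18: smallest pos >= 18 is 26 -> NG
Op 10: route key 40: smallest pos >= 40 is 44 -> NB
Op 11: add NH@91 -> ring=[11:NE,26:NG,32:NC,38:NF,44:NB,59:ND,91:NH]
Op 12: add NI@45 -> ring=[11:NE,26:NG,32:NC,38:NF,44:NB,45:NI,59:ND,91:NH]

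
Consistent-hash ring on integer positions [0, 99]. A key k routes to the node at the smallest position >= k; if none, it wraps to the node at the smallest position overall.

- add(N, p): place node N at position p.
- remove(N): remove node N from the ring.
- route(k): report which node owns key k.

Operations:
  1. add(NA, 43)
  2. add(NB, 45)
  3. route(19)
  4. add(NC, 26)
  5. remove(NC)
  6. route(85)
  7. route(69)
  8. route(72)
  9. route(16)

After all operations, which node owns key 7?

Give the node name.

Op 1: add NA@43 -> ring=[43:NA]
Op 2: add NB@45 -> ring=[43:NA,45:NB]
Op 3: route key 19: smallest pos >= 19 is 43 -> NA
Op 4: add NC@26 -> ring=[26:NC,43:NA,45:NB]
Op 5: remove NC -> ring=[43:NA,45:NB]
Op 6: route key 85: none >= 85, wrap to smallest pos 43 -> NA
Op 7: route key 69: none >= 69, wrap to smallest pos 43 -> NA
Op 8: route key 72: none >= 72, wrap to smallest pos 43 -> NA
Op 9: route key 16: smallest pos >= 16 is 43 -> NA
Final route key 7: smallest pos >= 7 is 43 -> NA

Answer: NA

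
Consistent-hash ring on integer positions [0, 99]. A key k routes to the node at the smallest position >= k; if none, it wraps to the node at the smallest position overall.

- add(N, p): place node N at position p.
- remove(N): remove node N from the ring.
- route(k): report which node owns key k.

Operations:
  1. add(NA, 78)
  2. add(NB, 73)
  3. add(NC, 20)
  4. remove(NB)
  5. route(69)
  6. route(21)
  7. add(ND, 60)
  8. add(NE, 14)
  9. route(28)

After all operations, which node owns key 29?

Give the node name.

Op 1: add NA@78 -> ring=[78:NA]
Op 2: add NB@73 -> ring=[73:NB,78:NA]
Op 3: add NC@20 -> ring=[20:NC,73:NB,78:NA]
Op 4: remove NB -> ring=[20:NC,78:NA]
Op 5: route key 69: smallest pos >= 69 is 78 -> NA
Op 6: route key 21: smallest pos >= 21 is 78 -> NA
Op 7: add ND@60 -> ring=[20:NC,60:ND,78:NA]
Op 8: add NE@14 -> ring=[14:NE,20:NC,60:ND,78:NA]
Op 9: route key 28: smallest pos >= 28 is 60 -> ND
Final route key 29: smallest pos >= 29 is 60 -> ND

Answer: ND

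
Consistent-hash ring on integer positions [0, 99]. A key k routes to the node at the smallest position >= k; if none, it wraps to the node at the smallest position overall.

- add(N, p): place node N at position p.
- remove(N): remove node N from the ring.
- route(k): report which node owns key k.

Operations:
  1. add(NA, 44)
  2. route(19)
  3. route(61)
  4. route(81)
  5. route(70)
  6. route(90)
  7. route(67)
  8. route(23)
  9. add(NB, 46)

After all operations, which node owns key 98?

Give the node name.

Answer: NA

Derivation:
Op 1: add NA@44 -> ring=[44:NA]
Op 2: route key 19: smallest pos >= 19 is 44 -> NA
Op 3: route key 61: none >= 61, wrap to smallest pos 44 -> NA
Op 4: route key 81: none >= 81, wrap to smallest pos 44 -> NA
Op 5: route key 70: none >= 70, wrap to smallest pos 44 -> NA
Op 6: route key 90: none >= 90, wrap to smallest pos 44 -> NA
Op 7: route key 67: none >= 67, wrap to smallest pos 44 -> NA
Op 8: route key 23: smallest pos >= 23 is 44 -> NA
Op 9: add NB@46 -> ring=[44:NA,46:NB]
Final route key 98: none >= 98, wrap to smallest pos 44 -> NA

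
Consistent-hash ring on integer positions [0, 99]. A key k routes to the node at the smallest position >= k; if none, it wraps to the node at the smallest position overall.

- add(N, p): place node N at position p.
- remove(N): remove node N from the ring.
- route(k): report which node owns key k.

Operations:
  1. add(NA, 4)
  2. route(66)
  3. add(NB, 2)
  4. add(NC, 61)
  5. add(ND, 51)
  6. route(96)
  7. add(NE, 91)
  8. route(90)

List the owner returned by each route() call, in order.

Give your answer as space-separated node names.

Answer: NA NB NE

Derivation:
Op 1: add NA@4 -> ring=[4:NA]
Op 2: route key 66: none >= 66, wrap to smallest pos 4 -> NA
Op 3: add NB@2 -> ring=[2:NB,4:NA]
Op 4: add NC@61 -> ring=[2:NB,4:NA,61:NC]
Op 5: add ND@51 -> ring=[2:NB,4:NA,51:ND,61:NC]
Op 6: route key 96: none >= 96, wrap to smallest pos 2 -> NB
Op 7: add NE@91 -> ring=[2:NB,4:NA,51:ND,61:NC,91:NE]
Op 8: route key 90: smallest pos >= 90 is 91 -> NE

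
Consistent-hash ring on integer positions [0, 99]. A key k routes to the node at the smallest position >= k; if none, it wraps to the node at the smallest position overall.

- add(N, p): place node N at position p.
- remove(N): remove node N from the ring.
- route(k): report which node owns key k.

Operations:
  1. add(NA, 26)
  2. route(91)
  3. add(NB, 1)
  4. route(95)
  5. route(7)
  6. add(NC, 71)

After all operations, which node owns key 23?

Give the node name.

Answer: NA

Derivation:
Op 1: add NA@26 -> ring=[26:NA]
Op 2: route key 91: none >= 91, wrap to smallest pos 26 -> NA
Op 3: add NB@1 -> ring=[1:NB,26:NA]
Op 4: route key 95: none >= 95, wrap to smallest pos 1 -> NB
Op 5: route key 7: smallest pos >= 7 is 26 -> NA
Op 6: add NC@71 -> ring=[1:NB,26:NA,71:NC]
Final route key 23: smallest pos >= 23 is 26 -> NA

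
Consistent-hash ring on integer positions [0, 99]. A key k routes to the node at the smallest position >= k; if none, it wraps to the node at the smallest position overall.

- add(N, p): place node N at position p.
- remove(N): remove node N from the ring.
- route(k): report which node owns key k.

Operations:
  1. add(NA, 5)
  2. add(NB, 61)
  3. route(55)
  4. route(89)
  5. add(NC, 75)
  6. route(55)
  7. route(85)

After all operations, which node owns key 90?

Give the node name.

Answer: NA

Derivation:
Op 1: add NA@5 -> ring=[5:NA]
Op 2: add NB@61 -> ring=[5:NA,61:NB]
Op 3: route key 55: smallest pos >= 55 is 61 -> NB
Op 4: route key 89: none >= 89, wrap to smallest pos 5 -> NA
Op 5: add NC@75 -> ring=[5:NA,61:NB,75:NC]
Op 6: route key 55: smallest pos >= 55 is 61 -> NB
Op 7: route key 85: none >= 85, wrap to smallest pos 5 -> NA
Final route key 90: none >= 90, wrap to smallest pos 5 -> NA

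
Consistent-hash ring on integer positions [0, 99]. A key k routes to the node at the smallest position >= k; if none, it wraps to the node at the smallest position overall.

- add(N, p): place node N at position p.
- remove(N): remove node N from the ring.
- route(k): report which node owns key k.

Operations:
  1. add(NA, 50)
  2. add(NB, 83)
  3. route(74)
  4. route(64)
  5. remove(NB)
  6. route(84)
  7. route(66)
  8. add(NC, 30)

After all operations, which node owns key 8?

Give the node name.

Answer: NC

Derivation:
Op 1: add NA@50 -> ring=[50:NA]
Op 2: add NB@83 -> ring=[50:NA,83:NB]
Op 3: route key 74: smallest pos >= 74 is 83 -> NB
Op 4: route key 64: smallest pos >= 64 is 83 -> NB
Op 5: remove NB -> ring=[50:NA]
Op 6: route key 84: none >= 84, wrap to smallest pos 50 -> NA
Op 7: route key 66: none >= 66, wrap to smallest pos 50 -> NA
Op 8: add NC@30 -> ring=[30:NC,50:NA]
Final route key 8: smallest pos >= 8 is 30 -> NC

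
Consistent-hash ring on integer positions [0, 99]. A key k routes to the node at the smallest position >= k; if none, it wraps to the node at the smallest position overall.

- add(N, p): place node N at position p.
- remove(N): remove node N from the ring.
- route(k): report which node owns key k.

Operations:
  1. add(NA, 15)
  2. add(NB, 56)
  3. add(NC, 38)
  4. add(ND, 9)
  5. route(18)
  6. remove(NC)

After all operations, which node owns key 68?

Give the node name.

Op 1: add NA@15 -> ring=[15:NA]
Op 2: add NB@56 -> ring=[15:NA,56:NB]
Op 3: add NC@38 -> ring=[15:NA,38:NC,56:NB]
Op 4: add ND@9 -> ring=[9:ND,15:NA,38:NC,56:NB]
Op 5: route key 18: smallest pos >= 18 is 38 -> NC
Op 6: remove NC -> ring=[9:ND,15:NA,56:NB]
Final route key 68: none >= 68, wrap to smallest pos 9 -> ND

Answer: ND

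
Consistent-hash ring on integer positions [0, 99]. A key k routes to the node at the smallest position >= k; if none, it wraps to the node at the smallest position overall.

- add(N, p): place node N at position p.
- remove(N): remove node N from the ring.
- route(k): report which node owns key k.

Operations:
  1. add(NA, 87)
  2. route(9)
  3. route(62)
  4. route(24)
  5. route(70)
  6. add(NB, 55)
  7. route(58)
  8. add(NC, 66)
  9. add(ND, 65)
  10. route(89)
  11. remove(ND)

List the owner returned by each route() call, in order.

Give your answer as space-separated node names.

Answer: NA NA NA NA NA NB

Derivation:
Op 1: add NA@87 -> ring=[87:NA]
Op 2: route key 9: smallest pos >= 9 is 87 -> NA
Op 3: route key 62: smallest pos >= 62 is 87 -> NA
Op 4: route key 24: smallest pos >= 24 is 87 -> NA
Op 5: route key 70: smallest pos >= 70 is 87 -> NA
Op 6: add NB@55 -> ring=[55:NB,87:NA]
Op 7: route key 58: smallest pos >= 58 is 87 -> NA
Op 8: add NC@66 -> ring=[55:NB,66:NC,87:NA]
Op 9: add ND@65 -> ring=[55:NB,65:ND,66:NC,87:NA]
Op 10: route key 89: none >= 89, wrap to smallest pos 55 -> NB
Op 11: remove ND -> ring=[55:NB,66:NC,87:NA]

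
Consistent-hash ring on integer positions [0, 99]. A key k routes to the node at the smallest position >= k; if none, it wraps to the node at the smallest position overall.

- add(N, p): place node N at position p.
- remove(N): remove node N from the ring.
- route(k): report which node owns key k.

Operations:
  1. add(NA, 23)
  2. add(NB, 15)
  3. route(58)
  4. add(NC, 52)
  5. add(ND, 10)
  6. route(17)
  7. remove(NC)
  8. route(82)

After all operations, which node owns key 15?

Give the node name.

Answer: NB

Derivation:
Op 1: add NA@23 -> ring=[23:NA]
Op 2: add NB@15 -> ring=[15:NB,23:NA]
Op 3: route key 58: none >= 58, wrap to smallest pos 15 -> NB
Op 4: add NC@52 -> ring=[15:NB,23:NA,52:NC]
Op 5: add ND@10 -> ring=[10:ND,15:NB,23:NA,52:NC]
Op 6: route key 17: smallest pos >= 17 is 23 -> NA
Op 7: remove NC -> ring=[10:ND,15:NB,23:NA]
Op 8: route key 82: none >= 82, wrap to smallest pos 10 -> ND
Final route key 15: smallest pos >= 15 is 15 -> NB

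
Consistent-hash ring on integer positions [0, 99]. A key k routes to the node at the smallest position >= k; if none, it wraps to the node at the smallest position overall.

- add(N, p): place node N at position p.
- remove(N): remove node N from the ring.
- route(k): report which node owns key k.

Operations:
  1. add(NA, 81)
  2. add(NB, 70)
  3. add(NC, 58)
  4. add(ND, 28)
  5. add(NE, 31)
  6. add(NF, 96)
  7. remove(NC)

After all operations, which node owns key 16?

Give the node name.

Op 1: add NA@81 -> ring=[81:NA]
Op 2: add NB@70 -> ring=[70:NB,81:NA]
Op 3: add NC@58 -> ring=[58:NC,70:NB,81:NA]
Op 4: add ND@28 -> ring=[28:ND,58:NC,70:NB,81:NA]
Op 5: add NE@31 -> ring=[28:ND,31:NE,58:NC,70:NB,81:NA]
Op 6: add NF@96 -> ring=[28:ND,31:NE,58:NC,70:NB,81:NA,96:NF]
Op 7: remove NC -> ring=[28:ND,31:NE,70:NB,81:NA,96:NF]
Final route key 16: smallest pos >= 16 is 28 -> ND

Answer: ND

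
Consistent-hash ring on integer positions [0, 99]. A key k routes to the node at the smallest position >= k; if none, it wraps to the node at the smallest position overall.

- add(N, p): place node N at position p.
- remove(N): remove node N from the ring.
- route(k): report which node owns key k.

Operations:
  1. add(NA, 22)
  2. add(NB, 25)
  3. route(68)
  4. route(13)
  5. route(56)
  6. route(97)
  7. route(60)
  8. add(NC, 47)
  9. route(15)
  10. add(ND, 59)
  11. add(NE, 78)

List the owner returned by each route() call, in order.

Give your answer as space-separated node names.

Op 1: add NA@22 -> ring=[22:NA]
Op 2: add NB@25 -> ring=[22:NA,25:NB]
Op 3: route key 68: none >= 68, wrap to smallest pos 22 -> NA
Op 4: route key 13: smallest pos >= 13 is 22 -> NA
Op 5: route key 56: none >= 56, wrap to smallest pos 22 -> NA
Op 6: route key 97: none >= 97, wrap to smallest pos 22 -> NA
Op 7: route key 60: none >= 60, wrap to smallest pos 22 -> NA
Op 8: add NC@47 -> ring=[22:NA,25:NB,47:NC]
Op 9: route key 15: smallest pos >= 15 is 22 -> NA
Op 10: add ND@59 -> ring=[22:NA,25:NB,47:NC,59:ND]
Op 11: add NE@78 -> ring=[22:NA,25:NB,47:NC,59:ND,78:NE]

Answer: NA NA NA NA NA NA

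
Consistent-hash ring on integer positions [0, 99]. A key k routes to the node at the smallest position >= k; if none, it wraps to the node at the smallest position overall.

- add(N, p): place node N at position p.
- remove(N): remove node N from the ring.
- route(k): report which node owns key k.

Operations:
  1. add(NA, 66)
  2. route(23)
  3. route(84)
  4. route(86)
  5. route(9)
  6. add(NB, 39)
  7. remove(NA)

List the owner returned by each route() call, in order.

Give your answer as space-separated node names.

Op 1: add NA@66 -> ring=[66:NA]
Op 2: route key 23: smallest pos >= 23 is 66 -> NA
Op 3: route key 84: none >= 84, wrap to smallest pos 66 -> NA
Op 4: route key 86: none >= 86, wrap to smallest pos 66 -> NA
Op 5: route key 9: smallest pos >= 9 is 66 -> NA
Op 6: add NB@39 -> ring=[39:NB,66:NA]
Op 7: remove NA -> ring=[39:NB]

Answer: NA NA NA NA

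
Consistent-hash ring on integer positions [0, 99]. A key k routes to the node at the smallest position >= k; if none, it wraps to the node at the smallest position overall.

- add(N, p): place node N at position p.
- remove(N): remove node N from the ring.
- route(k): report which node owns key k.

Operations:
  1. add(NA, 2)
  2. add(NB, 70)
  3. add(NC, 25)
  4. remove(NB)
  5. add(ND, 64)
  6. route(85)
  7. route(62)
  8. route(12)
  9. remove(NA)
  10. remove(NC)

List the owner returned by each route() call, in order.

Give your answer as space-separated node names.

Op 1: add NA@2 -> ring=[2:NA]
Op 2: add NB@70 -> ring=[2:NA,70:NB]
Op 3: add NC@25 -> ring=[2:NA,25:NC,70:NB]
Op 4: remove NB -> ring=[2:NA,25:NC]
Op 5: add ND@64 -> ring=[2:NA,25:NC,64:ND]
Op 6: route key 85: none >= 85, wrap to smallest pos 2 -> NA
Op 7: route key 62: smallest pos >= 62 is 64 -> ND
Op 8: route key 12: smallest pos >= 12 is 25 -> NC
Op 9: remove NA -> ring=[25:NC,64:ND]
Op 10: remove NC -> ring=[64:ND]

Answer: NA ND NC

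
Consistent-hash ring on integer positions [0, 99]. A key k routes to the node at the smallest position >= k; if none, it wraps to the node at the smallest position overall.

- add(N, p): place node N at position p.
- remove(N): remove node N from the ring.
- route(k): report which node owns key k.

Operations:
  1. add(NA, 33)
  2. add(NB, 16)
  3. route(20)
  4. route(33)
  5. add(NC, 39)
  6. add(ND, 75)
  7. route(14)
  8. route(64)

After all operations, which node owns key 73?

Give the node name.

Op 1: add NA@33 -> ring=[33:NA]
Op 2: add NB@16 -> ring=[16:NB,33:NA]
Op 3: route key 20: smallest pos >= 20 is 33 -> NA
Op 4: route key 33: smallest pos >= 33 is 33 -> NA
Op 5: add NC@39 -> ring=[16:NB,33:NA,39:NC]
Op 6: add ND@75 -> ring=[16:NB,33:NA,39:NC,75:ND]
Op 7: route key 14: smallest pos >= 14 is 16 -> NB
Op 8: route key 64: smallest pos >= 64 is 75 -> ND
Final route key 73: smallest pos >= 73 is 75 -> ND

Answer: ND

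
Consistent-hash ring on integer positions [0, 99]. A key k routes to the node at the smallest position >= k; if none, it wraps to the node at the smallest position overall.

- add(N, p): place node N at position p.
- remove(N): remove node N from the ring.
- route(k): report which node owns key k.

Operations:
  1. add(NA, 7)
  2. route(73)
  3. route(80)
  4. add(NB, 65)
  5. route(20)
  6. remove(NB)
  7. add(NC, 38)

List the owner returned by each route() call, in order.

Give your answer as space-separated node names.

Answer: NA NA NB

Derivation:
Op 1: add NA@7 -> ring=[7:NA]
Op 2: route key 73: none >= 73, wrap to smallest pos 7 -> NA
Op 3: route key 80: none >= 80, wrap to smallest pos 7 -> NA
Op 4: add NB@65 -> ring=[7:NA,65:NB]
Op 5: route key 20: smallest pos >= 20 is 65 -> NB
Op 6: remove NB -> ring=[7:NA]
Op 7: add NC@38 -> ring=[7:NA,38:NC]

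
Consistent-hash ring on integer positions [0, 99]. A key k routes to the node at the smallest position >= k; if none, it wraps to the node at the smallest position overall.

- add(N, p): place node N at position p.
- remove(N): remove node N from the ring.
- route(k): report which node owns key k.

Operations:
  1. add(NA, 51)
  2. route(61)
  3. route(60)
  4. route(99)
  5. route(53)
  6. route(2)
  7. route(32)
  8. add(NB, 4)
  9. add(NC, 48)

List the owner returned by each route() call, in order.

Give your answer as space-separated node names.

Op 1: add NA@51 -> ring=[51:NA]
Op 2: route key 61: none >= 61, wrap to smallest pos 51 -> NA
Op 3: route key 60: none >= 60, wrap to smallest pos 51 -> NA
Op 4: route key 99: none >= 99, wrap to smallest pos 51 -> NA
Op 5: route key 53: none >= 53, wrap to smallest pos 51 -> NA
Op 6: route key 2: smallest pos >= 2 is 51 -> NA
Op 7: route key 32: smallest pos >= 32 is 51 -> NA
Op 8: add NB@4 -> ring=[4:NB,51:NA]
Op 9: add NC@48 -> ring=[4:NB,48:NC,51:NA]

Answer: NA NA NA NA NA NA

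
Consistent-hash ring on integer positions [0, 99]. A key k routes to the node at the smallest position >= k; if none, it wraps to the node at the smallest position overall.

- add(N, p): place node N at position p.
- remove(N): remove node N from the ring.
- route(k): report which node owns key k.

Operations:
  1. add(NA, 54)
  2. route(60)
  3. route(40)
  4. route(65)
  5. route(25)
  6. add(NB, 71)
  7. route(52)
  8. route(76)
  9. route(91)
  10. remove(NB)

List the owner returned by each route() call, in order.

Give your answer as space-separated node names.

Answer: NA NA NA NA NA NA NA

Derivation:
Op 1: add NA@54 -> ring=[54:NA]
Op 2: route key 60: none >= 60, wrap to smallest pos 54 -> NA
Op 3: route key 40: smallest pos >= 40 is 54 -> NA
Op 4: route key 65: none >= 65, wrap to smallest pos 54 -> NA
Op 5: route key 25: smallest pos >= 25 is 54 -> NA
Op 6: add NB@71 -> ring=[54:NA,71:NB]
Op 7: route key 52: smallest pos >= 52 is 54 -> NA
Op 8: route key 76: none >= 76, wrap to smallest pos 54 -> NA
Op 9: route key 91: none >= 91, wrap to smallest pos 54 -> NA
Op 10: remove NB -> ring=[54:NA]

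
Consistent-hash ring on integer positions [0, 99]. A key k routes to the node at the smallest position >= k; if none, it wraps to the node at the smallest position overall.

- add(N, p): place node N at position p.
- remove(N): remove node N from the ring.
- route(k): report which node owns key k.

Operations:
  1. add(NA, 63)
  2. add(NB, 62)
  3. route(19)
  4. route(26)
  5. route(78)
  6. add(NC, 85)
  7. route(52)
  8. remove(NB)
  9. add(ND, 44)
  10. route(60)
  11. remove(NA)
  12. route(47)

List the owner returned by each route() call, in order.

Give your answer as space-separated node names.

Op 1: add NA@63 -> ring=[63:NA]
Op 2: add NB@62 -> ring=[62:NB,63:NA]
Op 3: route key 19: smallest pos >= 19 is 62 -> NB
Op 4: route key 26: smallest pos >= 26 is 62 -> NB
Op 5: route key 78: none >= 78, wrap to smallest pos 62 -> NB
Op 6: add NC@85 -> ring=[62:NB,63:NA,85:NC]
Op 7: route key 52: smallest pos >= 52 is 62 -> NB
Op 8: remove NB -> ring=[63:NA,85:NC]
Op 9: add ND@44 -> ring=[44:ND,63:NA,85:NC]
Op 10: route key 60: smallest pos >= 60 is 63 -> NA
Op 11: remove NA -> ring=[44:ND,85:NC]
Op 12: route key 47: smallest pos >= 47 is 85 -> NC

Answer: NB NB NB NB NA NC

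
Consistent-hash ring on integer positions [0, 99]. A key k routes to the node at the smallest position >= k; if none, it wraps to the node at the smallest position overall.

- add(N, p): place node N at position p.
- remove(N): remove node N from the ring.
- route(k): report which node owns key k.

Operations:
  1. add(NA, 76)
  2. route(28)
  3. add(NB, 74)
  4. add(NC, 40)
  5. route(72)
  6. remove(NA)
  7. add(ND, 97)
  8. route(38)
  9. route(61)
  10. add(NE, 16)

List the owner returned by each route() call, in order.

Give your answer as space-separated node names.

Op 1: add NA@76 -> ring=[76:NA]
Op 2: route key 28: smallest pos >= 28 is 76 -> NA
Op 3: add NB@74 -> ring=[74:NB,76:NA]
Op 4: add NC@40 -> ring=[40:NC,74:NB,76:NA]
Op 5: route key 72: smallest pos >= 72 is 74 -> NB
Op 6: remove NA -> ring=[40:NC,74:NB]
Op 7: add ND@97 -> ring=[40:NC,74:NB,97:ND]
Op 8: route key 38: smallest pos >= 38 is 40 -> NC
Op 9: route key 61: smallest pos >= 61 is 74 -> NB
Op 10: add NE@16 -> ring=[16:NE,40:NC,74:NB,97:ND]

Answer: NA NB NC NB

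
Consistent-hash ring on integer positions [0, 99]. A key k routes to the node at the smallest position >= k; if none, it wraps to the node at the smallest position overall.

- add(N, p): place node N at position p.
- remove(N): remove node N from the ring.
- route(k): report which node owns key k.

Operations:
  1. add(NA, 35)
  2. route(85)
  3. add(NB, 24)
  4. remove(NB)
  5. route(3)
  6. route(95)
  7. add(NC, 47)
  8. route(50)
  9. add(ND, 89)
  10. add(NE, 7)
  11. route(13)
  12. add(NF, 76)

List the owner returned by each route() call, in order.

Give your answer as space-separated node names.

Op 1: add NA@35 -> ring=[35:NA]
Op 2: route key 85: none >= 85, wrap to smallest pos 35 -> NA
Op 3: add NB@24 -> ring=[24:NB,35:NA]
Op 4: remove NB -> ring=[35:NA]
Op 5: route key 3: smallest pos >= 3 is 35 -> NA
Op 6: route key 95: none >= 95, wrap to smallest pos 35 -> NA
Op 7: add NC@47 -> ring=[35:NA,47:NC]
Op 8: route key 50: none >= 50, wrap to smallest pos 35 -> NA
Op 9: add ND@89 -> ring=[35:NA,47:NC,89:ND]
Op 10: add NE@7 -> ring=[7:NE,35:NA,47:NC,89:ND]
Op 11: route key 13: smallest pos >= 13 is 35 -> NA
Op 12: add NF@76 -> ring=[7:NE,35:NA,47:NC,76:NF,89:ND]

Answer: NA NA NA NA NA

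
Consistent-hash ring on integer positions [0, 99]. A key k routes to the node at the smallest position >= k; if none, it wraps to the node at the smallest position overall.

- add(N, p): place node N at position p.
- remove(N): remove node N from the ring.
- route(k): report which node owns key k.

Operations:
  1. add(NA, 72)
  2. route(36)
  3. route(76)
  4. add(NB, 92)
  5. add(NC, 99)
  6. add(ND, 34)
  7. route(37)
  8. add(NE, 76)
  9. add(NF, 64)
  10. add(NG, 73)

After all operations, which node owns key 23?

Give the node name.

Op 1: add NA@72 -> ring=[72:NA]
Op 2: route key 36: smallest pos >= 36 is 72 -> NA
Op 3: route key 76: none >= 76, wrap to smallest pos 72 -> NA
Op 4: add NB@92 -> ring=[72:NA,92:NB]
Op 5: add NC@99 -> ring=[72:NA,92:NB,99:NC]
Op 6: add ND@34 -> ring=[34:ND,72:NA,92:NB,99:NC]
Op 7: route key 37: smallest pos >= 37 is 72 -> NA
Op 8: add NE@76 -> ring=[34:ND,72:NA,76:NE,92:NB,99:NC]
Op 9: add NF@64 -> ring=[34:ND,64:NF,72:NA,76:NE,92:NB,99:NC]
Op 10: add NG@73 -> ring=[34:ND,64:NF,72:NA,73:NG,76:NE,92:NB,99:NC]
Final route key 23: smallest pos >= 23 is 34 -> ND

Answer: ND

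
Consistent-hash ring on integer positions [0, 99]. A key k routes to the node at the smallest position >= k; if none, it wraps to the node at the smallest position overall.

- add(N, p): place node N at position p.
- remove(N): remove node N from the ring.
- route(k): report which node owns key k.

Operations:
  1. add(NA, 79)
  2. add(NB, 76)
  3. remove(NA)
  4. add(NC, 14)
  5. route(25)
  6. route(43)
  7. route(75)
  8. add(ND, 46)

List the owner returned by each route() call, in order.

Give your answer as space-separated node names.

Op 1: add NA@79 -> ring=[79:NA]
Op 2: add NB@76 -> ring=[76:NB,79:NA]
Op 3: remove NA -> ring=[76:NB]
Op 4: add NC@14 -> ring=[14:NC,76:NB]
Op 5: route key 25: smallest pos >= 25 is 76 -> NB
Op 6: route key 43: smallest pos >= 43 is 76 -> NB
Op 7: route key 75: smallest pos >= 75 is 76 -> NB
Op 8: add ND@46 -> ring=[14:NC,46:ND,76:NB]

Answer: NB NB NB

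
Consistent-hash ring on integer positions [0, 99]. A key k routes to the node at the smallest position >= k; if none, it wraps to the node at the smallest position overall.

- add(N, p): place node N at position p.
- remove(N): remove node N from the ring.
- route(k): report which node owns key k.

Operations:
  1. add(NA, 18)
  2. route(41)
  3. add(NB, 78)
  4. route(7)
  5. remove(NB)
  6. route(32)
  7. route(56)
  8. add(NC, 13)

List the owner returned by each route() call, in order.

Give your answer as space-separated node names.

Answer: NA NA NA NA

Derivation:
Op 1: add NA@18 -> ring=[18:NA]
Op 2: route key 41: none >= 41, wrap to smallest pos 18 -> NA
Op 3: add NB@78 -> ring=[18:NA,78:NB]
Op 4: route key 7: smallest pos >= 7 is 18 -> NA
Op 5: remove NB -> ring=[18:NA]
Op 6: route key 32: none >= 32, wrap to smallest pos 18 -> NA
Op 7: route key 56: none >= 56, wrap to smallest pos 18 -> NA
Op 8: add NC@13 -> ring=[13:NC,18:NA]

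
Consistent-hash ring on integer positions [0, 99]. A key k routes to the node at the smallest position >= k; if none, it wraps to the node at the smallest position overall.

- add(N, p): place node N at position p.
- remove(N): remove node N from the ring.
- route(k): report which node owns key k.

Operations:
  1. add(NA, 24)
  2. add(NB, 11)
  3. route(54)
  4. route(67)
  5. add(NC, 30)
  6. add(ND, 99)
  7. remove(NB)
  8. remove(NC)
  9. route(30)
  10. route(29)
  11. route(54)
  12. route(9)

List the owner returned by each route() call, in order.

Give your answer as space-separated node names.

Op 1: add NA@24 -> ring=[24:NA]
Op 2: add NB@11 -> ring=[11:NB,24:NA]
Op 3: route key 54: none >= 54, wrap to smallest pos 11 -> NB
Op 4: route key 67: none >= 67, wrap to smallest pos 11 -> NB
Op 5: add NC@30 -> ring=[11:NB,24:NA,30:NC]
Op 6: add ND@99 -> ring=[11:NB,24:NA,30:NC,99:ND]
Op 7: remove NB -> ring=[24:NA,30:NC,99:ND]
Op 8: remove NC -> ring=[24:NA,99:ND]
Op 9: route key 30: smallest pos >= 30 is 99 -> ND
Op 10: route key 29: smallest pos >= 29 is 99 -> ND
Op 11: route key 54: smallest pos >= 54 is 99 -> ND
Op 12: route key 9: smallest pos >= 9 is 24 -> NA

Answer: NB NB ND ND ND NA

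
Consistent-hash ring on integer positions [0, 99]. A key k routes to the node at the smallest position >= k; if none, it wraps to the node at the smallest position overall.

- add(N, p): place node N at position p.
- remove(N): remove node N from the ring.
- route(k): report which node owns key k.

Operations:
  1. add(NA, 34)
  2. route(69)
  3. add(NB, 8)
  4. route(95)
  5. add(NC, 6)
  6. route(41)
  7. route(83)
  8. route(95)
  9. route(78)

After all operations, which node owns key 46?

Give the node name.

Answer: NC

Derivation:
Op 1: add NA@34 -> ring=[34:NA]
Op 2: route key 69: none >= 69, wrap to smallest pos 34 -> NA
Op 3: add NB@8 -> ring=[8:NB,34:NA]
Op 4: route key 95: none >= 95, wrap to smallest pos 8 -> NB
Op 5: add NC@6 -> ring=[6:NC,8:NB,34:NA]
Op 6: route key 41: none >= 41, wrap to smallest pos 6 -> NC
Op 7: route key 83: none >= 83, wrap to smallest pos 6 -> NC
Op 8: route key 95: none >= 95, wrap to smallest pos 6 -> NC
Op 9: route key 78: none >= 78, wrap to smallest pos 6 -> NC
Final route key 46: none >= 46, wrap to smallest pos 6 -> NC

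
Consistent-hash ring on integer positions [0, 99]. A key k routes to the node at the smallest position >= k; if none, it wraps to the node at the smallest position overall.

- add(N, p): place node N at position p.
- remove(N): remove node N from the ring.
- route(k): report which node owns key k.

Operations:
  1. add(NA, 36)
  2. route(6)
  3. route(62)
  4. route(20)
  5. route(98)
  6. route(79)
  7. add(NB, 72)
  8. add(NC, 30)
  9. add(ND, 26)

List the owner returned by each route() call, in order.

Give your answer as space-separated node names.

Op 1: add NA@36 -> ring=[36:NA]
Op 2: route key 6: smallest pos >= 6 is 36 -> NA
Op 3: route key 62: none >= 62, wrap to smallest pos 36 -> NA
Op 4: route key 20: smallest pos >= 20 is 36 -> NA
Op 5: route key 98: none >= 98, wrap to smallest pos 36 -> NA
Op 6: route key 79: none >= 79, wrap to smallest pos 36 -> NA
Op 7: add NB@72 -> ring=[36:NA,72:NB]
Op 8: add NC@30 -> ring=[30:NC,36:NA,72:NB]
Op 9: add ND@26 -> ring=[26:ND,30:NC,36:NA,72:NB]

Answer: NA NA NA NA NA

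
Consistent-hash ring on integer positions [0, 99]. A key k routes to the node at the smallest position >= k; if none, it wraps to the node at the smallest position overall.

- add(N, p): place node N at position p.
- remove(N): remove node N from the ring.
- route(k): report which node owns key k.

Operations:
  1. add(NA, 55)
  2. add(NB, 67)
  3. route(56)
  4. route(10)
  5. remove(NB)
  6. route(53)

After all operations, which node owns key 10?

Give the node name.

Op 1: add NA@55 -> ring=[55:NA]
Op 2: add NB@67 -> ring=[55:NA,67:NB]
Op 3: route key 56: smallest pos >= 56 is 67 -> NB
Op 4: route key 10: smallest pos >= 10 is 55 -> NA
Op 5: remove NB -> ring=[55:NA]
Op 6: route key 53: smallest pos >= 53 is 55 -> NA
Final route key 10: smallest pos >= 10 is 55 -> NA

Answer: NA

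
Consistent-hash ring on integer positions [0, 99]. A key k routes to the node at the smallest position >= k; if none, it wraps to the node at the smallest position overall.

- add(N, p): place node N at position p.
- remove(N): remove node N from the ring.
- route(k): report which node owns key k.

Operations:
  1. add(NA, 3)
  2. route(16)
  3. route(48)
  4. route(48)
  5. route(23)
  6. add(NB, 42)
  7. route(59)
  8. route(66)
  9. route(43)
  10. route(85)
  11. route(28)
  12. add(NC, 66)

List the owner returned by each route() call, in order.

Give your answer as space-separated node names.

Op 1: add NA@3 -> ring=[3:NA]
Op 2: route key 16: none >= 16, wrap to smallest pos 3 -> NA
Op 3: route key 48: none >= 48, wrap to smallest pos 3 -> NA
Op 4: route key 48: none >= 48, wrap to smallest pos 3 -> NA
Op 5: route key 23: none >= 23, wrap to smallest pos 3 -> NA
Op 6: add NB@42 -> ring=[3:NA,42:NB]
Op 7: route key 59: none >= 59, wrap to smallest pos 3 -> NA
Op 8: route key 66: none >= 66, wrap to smallest pos 3 -> NA
Op 9: route key 43: none >= 43, wrap to smallest pos 3 -> NA
Op 10: route key 85: none >= 85, wrap to smallest pos 3 -> NA
Op 11: route key 28: smallest pos >= 28 is 42 -> NB
Op 12: add NC@66 -> ring=[3:NA,42:NB,66:NC]

Answer: NA NA NA NA NA NA NA NA NB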